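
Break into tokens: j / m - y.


Scan left to right, longest-match per lexeme
Tokens: ID(j), OP(/), ID(m), OP(-), ID(y)


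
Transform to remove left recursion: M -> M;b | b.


Left-recursive alternatives: M;b; non-recursive: b
Introduce M': M -> bM', M' -> ;bM' | ε


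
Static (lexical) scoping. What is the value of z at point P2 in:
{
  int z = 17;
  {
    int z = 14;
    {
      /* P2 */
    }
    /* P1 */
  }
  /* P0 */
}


P2's block does not declare z; resolves to the enclosing declaration at depth 1
z = 14


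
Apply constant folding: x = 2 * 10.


2 * 10 = 20 at compile time
Optimized: x = 20


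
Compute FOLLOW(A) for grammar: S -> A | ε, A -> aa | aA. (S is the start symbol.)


$ ∈ FOLLOW(S). For each A -> αBβ: add FIRST(β)\{ε} to FOLLOW(B); if β nullable, add FOLLOW(A).
FOLLOW(A) = {$}


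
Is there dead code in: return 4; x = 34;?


statement follows a return and is unreachable
Dead: 'x = 34'


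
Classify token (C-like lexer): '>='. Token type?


Pattern: operator symbol
Type: OPERATOR


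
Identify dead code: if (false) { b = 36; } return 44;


condition is constant false, so the whole block is unreachable
Dead: 'if (false) { b = 36; }'


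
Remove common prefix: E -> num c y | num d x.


Common prefix: 'num'
Factored: E -> num E', E' -> c y | d x


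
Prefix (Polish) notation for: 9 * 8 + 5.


left-to-right (same/higher precedence on left): tree is (+ (* 9 8) 5)
Prefix: + * 9 8 5


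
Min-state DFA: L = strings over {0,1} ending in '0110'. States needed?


Track the longest suffix of input matching a prefix of '0110': 5 classes (prefixes of length 0..4)
Minimal DFA: 5 states


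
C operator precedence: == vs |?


'==' is equality (level 6); '|' is bitwise OR (level 3)
Higher level binds tighter
'==' has higher precedence than '|'


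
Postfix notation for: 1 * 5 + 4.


Left to right (same or higher precedence on left)
Postfix: 1 5 * 4 +


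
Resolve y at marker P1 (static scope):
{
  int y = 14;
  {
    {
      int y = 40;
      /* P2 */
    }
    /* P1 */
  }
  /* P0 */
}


P1's block does not declare y; resolves to the enclosing declaration at depth 0
y = 14


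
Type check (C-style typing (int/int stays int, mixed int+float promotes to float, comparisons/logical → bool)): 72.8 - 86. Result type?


Operand types: float - int
Rule: mixed int/float promotes to float; int/int stays int
Result type: float


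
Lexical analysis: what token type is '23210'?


Pattern: digits only
Type: INTEGER_LITERAL


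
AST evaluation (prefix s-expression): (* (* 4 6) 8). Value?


Evaluate inner: (* 4 6) = 24
Evaluate root: (* 24 8) = 192
Result: 192


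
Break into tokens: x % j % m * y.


Scan left to right, longest-match per lexeme
Tokens: ID(x), OP(%), ID(j), OP(%), ID(m), OP(*), ID(y)


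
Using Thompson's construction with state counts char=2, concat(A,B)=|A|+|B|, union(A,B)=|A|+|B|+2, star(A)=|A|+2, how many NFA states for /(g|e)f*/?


Syntax tree has 3 char leaf(s), 1 union(s), 1 star(s)
chars contribute 3×2 = 6; each union adds +2; each star adds +2
Total: 6 + 2 + 2 = 10 states


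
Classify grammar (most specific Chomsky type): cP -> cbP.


LHS has context (more than one symbol) and |LHS| ≤ |RHS|
Classification: Type 1 (Context-Sensitive)


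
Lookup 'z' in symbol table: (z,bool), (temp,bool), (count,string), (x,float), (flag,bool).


Lookup 'z' → type bool


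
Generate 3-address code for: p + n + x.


Break into single-operator statements:
t1 = p + n
t2 = t1 + x


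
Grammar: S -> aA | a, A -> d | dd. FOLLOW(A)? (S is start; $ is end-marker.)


$ ∈ FOLLOW(S). For each A -> αBβ: add FIRST(β)\{ε} to FOLLOW(B); if β nullable, add FOLLOW(A).
FOLLOW(A) = {$}


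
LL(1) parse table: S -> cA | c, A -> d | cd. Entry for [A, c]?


For [A, c]: 'c' ∈ FIRST(cd)
Entry: A -> cd


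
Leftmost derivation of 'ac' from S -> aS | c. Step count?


Derivation: S => aS => ac
Steps: 2


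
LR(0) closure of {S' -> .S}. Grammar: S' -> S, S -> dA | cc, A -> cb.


Start: S' -> .S
For each item with dot before a nonterminal B, add B -> .γ for every B-production
Closure: [S' -> .S, S -> .dA, S -> .cc]


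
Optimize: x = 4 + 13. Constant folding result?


4 + 13 = 17 at compile time
Optimized: x = 17


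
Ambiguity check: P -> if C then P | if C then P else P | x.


dangling else: 'if C then if C then x else x' parses two ways
Ambiguous


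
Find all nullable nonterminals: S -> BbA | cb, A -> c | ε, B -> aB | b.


A nonterminal is nullable iff some alternative derives ε (directly, or every symbol in it is nullable)
Nullable: {A}


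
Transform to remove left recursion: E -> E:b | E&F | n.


Left-recursive alternatives: E:b, E&F; non-recursive: n
Introduce E': E -> nE', E' -> :bE' | &FE' | ε


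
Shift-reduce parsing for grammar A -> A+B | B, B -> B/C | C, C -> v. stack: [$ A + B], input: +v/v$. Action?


handle 'A+B' on top; lookahead ∈ FOLLOW(A) = {+, $}
Action: reduce (A -> A+B)


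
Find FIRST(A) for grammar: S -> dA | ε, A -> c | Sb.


Per alternative of A: FIRST(c) = {c}; FIRST(Sb) = {b, d}
FIRST(A) = {b, c, d}


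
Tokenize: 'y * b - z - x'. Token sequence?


Scan left to right, longest-match per lexeme
Tokens: ID(y), OP(*), ID(b), OP(-), ID(z), OP(-), ID(x)


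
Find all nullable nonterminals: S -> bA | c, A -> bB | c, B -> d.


A nonterminal is nullable iff some alternative derives ε (directly, or every symbol in it is nullable)
Nullable: {}


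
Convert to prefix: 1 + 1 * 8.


'*' binds tighter: tree is (+ 1 (* 1 8))
Prefix: + 1 * 1 8


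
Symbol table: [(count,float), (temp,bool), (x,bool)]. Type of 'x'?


Lookup 'x' → type bool


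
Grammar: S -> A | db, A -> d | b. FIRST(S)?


Per alternative of S: FIRST(A) = {b, d}; FIRST(db) = {d}
FIRST(S) = {b, d}


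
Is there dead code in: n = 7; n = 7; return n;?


first assignment to n is overwritten before any read
Dead: 'n = 7'


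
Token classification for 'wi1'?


Pattern: letter/underscore followed by alphanumerics, not a keyword
Type: IDENTIFIER


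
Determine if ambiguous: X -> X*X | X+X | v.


'v*v+v' has two parse trees (no precedence encoded between * and +)
Ambiguous


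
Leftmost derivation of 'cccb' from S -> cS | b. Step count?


Derivation: S => cS => ccS => cccS => cccb
Steps: 4


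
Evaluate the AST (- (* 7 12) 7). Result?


Evaluate inner: (* 7 12) = 84
Evaluate root: (- 84 7) = 77
Result: 77


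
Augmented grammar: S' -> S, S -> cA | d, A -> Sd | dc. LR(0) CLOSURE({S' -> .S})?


Start: S' -> .S
For each item with dot before a nonterminal B, add B -> .γ for every B-production
Closure: [S' -> .S, S -> .cA, S -> .d]


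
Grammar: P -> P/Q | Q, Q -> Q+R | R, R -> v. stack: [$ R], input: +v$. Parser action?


'R' (not preceded by Q+) is the handle for Q -> R
Action: reduce (Q -> R)


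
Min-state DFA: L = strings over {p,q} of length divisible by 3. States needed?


Track length mod 3: states 0..2, accept at 0
Minimal DFA: 3 states


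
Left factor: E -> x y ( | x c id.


Common prefix: 'x'
Factored: E -> x E', E' -> y ( | c id


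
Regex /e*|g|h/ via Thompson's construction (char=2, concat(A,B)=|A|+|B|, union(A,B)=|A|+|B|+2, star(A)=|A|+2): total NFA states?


Syntax tree has 3 char leaf(s), 2 union(s), 1 star(s)
chars contribute 3×2 = 6; each union adds +2; each star adds +2
Total: 6 + 4 + 2 = 12 states


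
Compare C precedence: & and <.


'<' is relational (level 7); '&' is bitwise AND (level 5)
Higher level binds tighter
'<' has higher precedence than '&'


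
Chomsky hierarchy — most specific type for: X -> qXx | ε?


Single nonterminal LHS, but q^n x^n is not regular
Classification: Type 2 (Context-Free)


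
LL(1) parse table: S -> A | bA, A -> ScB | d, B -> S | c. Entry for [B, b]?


For [B, b]: 'b' ∈ FIRST(S)
Entry: B -> S


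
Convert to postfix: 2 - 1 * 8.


* has higher precedence, evaluate 1*8 first
Postfix: 2 1 8 * -


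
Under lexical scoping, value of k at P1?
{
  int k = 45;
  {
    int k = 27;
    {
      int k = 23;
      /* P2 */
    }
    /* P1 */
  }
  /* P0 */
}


k declared in the same block as P1
k = 27


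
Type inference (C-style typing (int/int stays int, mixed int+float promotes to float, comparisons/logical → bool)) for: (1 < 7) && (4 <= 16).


Operand types: bool && bool
Rule: logical operators take bool operands and yield bool
Result type: bool


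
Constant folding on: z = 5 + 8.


5 + 8 = 13 at compile time
Optimized: z = 13


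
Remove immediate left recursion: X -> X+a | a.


Left-recursive alternatives: X+a; non-recursive: a
Introduce X': X -> aX', X' -> +aX' | ε


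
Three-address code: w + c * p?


Break into single-operator statements:
t1 = c * p
t2 = w + t1


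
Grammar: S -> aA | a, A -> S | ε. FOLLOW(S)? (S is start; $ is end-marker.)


$ ∈ FOLLOW(S). For each A -> αBβ: add FIRST(β)\{ε} to FOLLOW(B); if β nullable, add FOLLOW(A).
FOLLOW(S) = {$}


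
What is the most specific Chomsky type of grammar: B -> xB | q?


Right-linear: every RHS is a terminal or a terminal followed by one nonterminal
Classification: Type 3 (Regular)


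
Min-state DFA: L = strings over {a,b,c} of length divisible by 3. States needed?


Track length mod 3: states 0..2, accept at 0
Minimal DFA: 3 states


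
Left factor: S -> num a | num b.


Common prefix: 'num'
Factored: S -> num S', S' -> a | b


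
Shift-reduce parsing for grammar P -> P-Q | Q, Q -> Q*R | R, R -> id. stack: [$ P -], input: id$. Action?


no handle ('P-' is not any RHS); shift 'id'
Action: shift


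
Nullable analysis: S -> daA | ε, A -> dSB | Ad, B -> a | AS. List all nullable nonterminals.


A nonterminal is nullable iff some alternative derives ε (directly, or every symbol in it is nullable)
Nullable: {S}


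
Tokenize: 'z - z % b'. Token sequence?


Scan left to right, longest-match per lexeme
Tokens: ID(z), OP(-), ID(z), OP(%), ID(b)


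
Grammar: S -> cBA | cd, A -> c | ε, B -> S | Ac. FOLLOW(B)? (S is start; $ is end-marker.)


$ ∈ FOLLOW(S). For each A -> αBβ: add FIRST(β)\{ε} to FOLLOW(B); if β nullable, add FOLLOW(A).
FOLLOW(B) = {$, c}


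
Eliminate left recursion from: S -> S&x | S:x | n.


Left-recursive alternatives: S&x, S:x; non-recursive: n
Introduce S': S -> nS', S' -> &xS' | :xS' | ε


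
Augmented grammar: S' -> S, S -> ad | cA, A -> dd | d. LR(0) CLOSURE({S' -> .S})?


Start: S' -> .S
For each item with dot before a nonterminal B, add B -> .γ for every B-production
Closure: [S' -> .S, S -> .ad, S -> .cA]


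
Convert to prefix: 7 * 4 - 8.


left-to-right (same/higher precedence on left): tree is (- (* 7 4) 8)
Prefix: - * 7 4 8


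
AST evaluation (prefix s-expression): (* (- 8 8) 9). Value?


Evaluate inner: (- 8 8) = 0
Evaluate root: (* 0 9) = 0
Result: 0


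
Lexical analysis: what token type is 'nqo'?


Pattern: letter/underscore followed by alphanumerics, not a keyword
Type: IDENTIFIER


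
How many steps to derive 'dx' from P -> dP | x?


Derivation: P => dP => dx
Steps: 2


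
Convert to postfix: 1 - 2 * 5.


* has higher precedence, evaluate 2*5 first
Postfix: 1 2 5 * -


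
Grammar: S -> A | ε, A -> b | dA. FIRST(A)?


Per alternative of A: FIRST(b) = {b}; FIRST(dA) = {d}
FIRST(A) = {b, d}


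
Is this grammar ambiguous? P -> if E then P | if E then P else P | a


dangling else: 'if E then if E then a else a' parses two ways
Ambiguous


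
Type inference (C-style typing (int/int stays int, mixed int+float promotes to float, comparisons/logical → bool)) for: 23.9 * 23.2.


Operand types: float * float
Rule: mixed int/float promotes to float; int/int stays int
Result type: float


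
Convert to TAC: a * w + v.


Break into single-operator statements:
t1 = a * w
t2 = t1 + v


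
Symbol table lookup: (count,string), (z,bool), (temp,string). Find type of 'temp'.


Lookup 'temp' → type string


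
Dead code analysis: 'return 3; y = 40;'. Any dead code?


statement follows a return and is unreachable
Dead: 'y = 40'


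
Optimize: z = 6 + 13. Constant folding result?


6 + 13 = 19 at compile time
Optimized: z = 19


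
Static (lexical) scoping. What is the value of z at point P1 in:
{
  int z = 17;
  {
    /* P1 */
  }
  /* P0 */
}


P1's block does not declare z; resolves to the enclosing declaration at depth 0
z = 17


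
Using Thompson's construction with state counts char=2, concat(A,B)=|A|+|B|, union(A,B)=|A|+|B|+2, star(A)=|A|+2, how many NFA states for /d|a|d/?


Syntax tree has 3 char leaf(s), 2 union(s), 0 star(s)
chars contribute 3×2 = 6; each union adds +2; each star adds +2
Total: 6 + 4 + 0 = 10 states


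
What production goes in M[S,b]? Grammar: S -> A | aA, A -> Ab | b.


For [S, b]: 'b' ∈ FIRST(A)
Entry: S -> A


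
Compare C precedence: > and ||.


'>' is relational (level 7); '||' is logical OR (level 1)
Higher level binds tighter
'>' has higher precedence than '||'


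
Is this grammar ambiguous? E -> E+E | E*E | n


'n+n*n' has two parse trees (no precedence encoded between + and *)
Ambiguous


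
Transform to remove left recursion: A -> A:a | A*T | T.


Left-recursive alternatives: A:a, A*T; non-recursive: T
Introduce A': A -> TA', A' -> :aA' | *TA' | ε


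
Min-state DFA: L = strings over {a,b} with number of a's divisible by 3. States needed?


Track (count of a) mod 3: states 0..2, accept at 0
Minimal DFA: 3 states


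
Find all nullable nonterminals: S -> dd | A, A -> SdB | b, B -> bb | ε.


A nonterminal is nullable iff some alternative derives ε (directly, or every symbol in it is nullable)
Nullable: {B}


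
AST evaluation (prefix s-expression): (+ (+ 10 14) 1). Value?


Evaluate inner: (+ 10 14) = 24
Evaluate root: (+ 24 1) = 25
Result: 25


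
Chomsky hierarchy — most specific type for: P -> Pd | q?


Left-linear: every RHS is a terminal or one nonterminal followed by a terminal
Classification: Type 3 (Regular)


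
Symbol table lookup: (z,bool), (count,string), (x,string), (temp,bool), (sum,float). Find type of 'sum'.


Lookup 'sum' → type float


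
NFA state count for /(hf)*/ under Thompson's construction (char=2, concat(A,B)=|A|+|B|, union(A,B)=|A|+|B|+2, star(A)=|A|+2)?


Syntax tree has 2 char leaf(s), 0 union(s), 1 star(s)
chars contribute 2×2 = 4; each union adds +2; each star adds +2
Total: 4 + 0 + 2 = 6 states


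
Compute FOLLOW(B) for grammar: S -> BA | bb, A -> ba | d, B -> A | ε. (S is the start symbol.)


$ ∈ FOLLOW(S). For each A -> αBβ: add FIRST(β)\{ε} to FOLLOW(B); if β nullable, add FOLLOW(A).
FOLLOW(B) = {b, d}


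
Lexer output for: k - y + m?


Scan left to right, longest-match per lexeme
Tokens: ID(k), OP(-), ID(y), OP(+), ID(m)


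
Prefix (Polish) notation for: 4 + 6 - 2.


left-to-right (same/higher precedence on left): tree is (- (+ 4 6) 2)
Prefix: - + 4 6 2


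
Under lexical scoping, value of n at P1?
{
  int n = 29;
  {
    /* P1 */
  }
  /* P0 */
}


P1's block does not declare n; resolves to the enclosing declaration at depth 0
n = 29


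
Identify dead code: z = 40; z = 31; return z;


first assignment to z is overwritten before any read
Dead: 'z = 40'


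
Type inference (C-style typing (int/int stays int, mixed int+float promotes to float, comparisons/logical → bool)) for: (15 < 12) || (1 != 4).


Operand types: bool || bool
Rule: logical operators take bool operands and yield bool
Result type: bool


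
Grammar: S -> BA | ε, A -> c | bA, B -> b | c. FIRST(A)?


Per alternative of A: FIRST(c) = {c}; FIRST(bA) = {b}
FIRST(A) = {b, c}


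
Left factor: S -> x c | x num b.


Common prefix: 'x'
Factored: S -> x S', S' -> c | num b


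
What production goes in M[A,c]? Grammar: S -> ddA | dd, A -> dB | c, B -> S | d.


For [A, c]: 'c' ∈ FIRST(c)
Entry: A -> c


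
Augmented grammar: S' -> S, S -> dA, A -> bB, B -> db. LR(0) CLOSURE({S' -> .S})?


Start: S' -> .S
For each item with dot before a nonterminal B, add B -> .γ for every B-production
Closure: [S' -> .S, S -> .dA]


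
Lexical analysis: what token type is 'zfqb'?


Pattern: letter/underscore followed by alphanumerics, not a keyword
Type: IDENTIFIER


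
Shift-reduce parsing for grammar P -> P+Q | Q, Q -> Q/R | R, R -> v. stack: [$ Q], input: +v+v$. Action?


lookahead ∉ {/} so Q won't extend; reduce P -> Q
Action: reduce (P -> Q)


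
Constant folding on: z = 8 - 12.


8 - 12 = -4 at compile time
Optimized: z = -4


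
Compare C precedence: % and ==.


'%' is multiplicative (level 10); '==' is equality (level 6)
Higher level binds tighter
'%' has higher precedence than '=='


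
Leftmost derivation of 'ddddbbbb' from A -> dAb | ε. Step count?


Derivation: A => dAb => ddAbb => dddAbbb => ddddAbbbb => ddddbbbb
Steps: 5


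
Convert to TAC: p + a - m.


Break into single-operator statements:
t1 = p + a
t2 = t1 - m


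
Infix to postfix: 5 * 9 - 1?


Left to right (same or higher precedence on left)
Postfix: 5 9 * 1 -


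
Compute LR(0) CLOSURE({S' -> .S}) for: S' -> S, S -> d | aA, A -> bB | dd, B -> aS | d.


Start: S' -> .S
For each item with dot before a nonterminal B, add B -> .γ for every B-production
Closure: [S' -> .S, S -> .d, S -> .aA]


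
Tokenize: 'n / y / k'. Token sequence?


Scan left to right, longest-match per lexeme
Tokens: ID(n), OP(/), ID(y), OP(/), ID(k)


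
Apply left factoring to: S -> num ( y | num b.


Common prefix: 'num'
Factored: S -> num S', S' -> ( y | b


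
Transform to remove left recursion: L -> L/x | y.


Left-recursive alternatives: L/x; non-recursive: y
Introduce L': L -> yL', L' -> /xL' | ε


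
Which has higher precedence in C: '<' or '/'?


'/' is multiplicative (level 10); '<' is relational (level 7)
Higher level binds tighter
'/' has higher precedence than '<'


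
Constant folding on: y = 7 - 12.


7 - 12 = -5 at compile time
Optimized: y = -5


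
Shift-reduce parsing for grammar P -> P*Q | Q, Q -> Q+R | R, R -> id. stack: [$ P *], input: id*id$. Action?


no handle ('P*' is not any RHS); shift 'id'
Action: shift


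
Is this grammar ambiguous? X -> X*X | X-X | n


'n*n-n' has two parse trees (no precedence encoded between * and -)
Ambiguous


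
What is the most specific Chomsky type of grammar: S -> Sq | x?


Left-linear: every RHS is a terminal or one nonterminal followed by a terminal
Classification: Type 3 (Regular)


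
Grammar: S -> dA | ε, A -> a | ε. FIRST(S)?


Per alternative of S: FIRST(dA) = {d}; FIRST(ε) = {ε}
FIRST(S) = {d, ε}


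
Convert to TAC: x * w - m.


Break into single-operator statements:
t1 = x * w
t2 = t1 - m


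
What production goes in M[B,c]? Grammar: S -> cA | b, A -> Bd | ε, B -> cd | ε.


For [B, c]: 'c' ∈ FIRST(cd)
Entry: B -> cd


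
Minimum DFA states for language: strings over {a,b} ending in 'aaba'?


Track the longest suffix of input matching a prefix of 'aaba': 5 classes (prefixes of length 0..4)
Minimal DFA: 5 states


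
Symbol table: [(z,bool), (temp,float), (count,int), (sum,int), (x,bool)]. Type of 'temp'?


Lookup 'temp' → type float


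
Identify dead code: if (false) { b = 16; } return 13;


condition is constant false, so the whole block is unreachable
Dead: 'if (false) { b = 16; }'


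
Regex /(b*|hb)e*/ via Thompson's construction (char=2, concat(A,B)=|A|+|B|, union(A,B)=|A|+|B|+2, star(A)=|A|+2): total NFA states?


Syntax tree has 4 char leaf(s), 1 union(s), 2 star(s)
chars contribute 4×2 = 8; each union adds +2; each star adds +2
Total: 8 + 2 + 4 = 14 states


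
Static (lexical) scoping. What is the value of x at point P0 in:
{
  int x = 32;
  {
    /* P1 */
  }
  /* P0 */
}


x declared in the same block as P0
x = 32


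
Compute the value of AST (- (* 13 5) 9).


Evaluate inner: (* 13 5) = 65
Evaluate root: (- 65 9) = 56
Result: 56


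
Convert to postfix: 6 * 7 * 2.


Left to right (same or higher precedence on left)
Postfix: 6 7 * 2 *


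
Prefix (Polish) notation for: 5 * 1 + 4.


left-to-right (same/higher precedence on left): tree is (+ (* 5 1) 4)
Prefix: + * 5 1 4


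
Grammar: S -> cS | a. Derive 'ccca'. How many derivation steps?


Derivation: S => cS => ccS => cccS => ccca
Steps: 4


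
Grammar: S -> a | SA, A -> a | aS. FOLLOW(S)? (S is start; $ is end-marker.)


$ ∈ FOLLOW(S). For each A -> αBβ: add FIRST(β)\{ε} to FOLLOW(B); if β nullable, add FOLLOW(A).
FOLLOW(S) = {$, a}


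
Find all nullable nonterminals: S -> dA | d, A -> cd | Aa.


A nonterminal is nullable iff some alternative derives ε (directly, or every symbol in it is nullable)
Nullable: {}


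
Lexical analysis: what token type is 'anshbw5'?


Pattern: letter/underscore followed by alphanumerics, not a keyword
Type: IDENTIFIER


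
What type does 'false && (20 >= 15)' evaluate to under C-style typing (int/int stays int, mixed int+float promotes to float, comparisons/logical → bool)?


Operand types: bool && bool
Rule: logical operators take bool operands and yield bool
Result type: bool


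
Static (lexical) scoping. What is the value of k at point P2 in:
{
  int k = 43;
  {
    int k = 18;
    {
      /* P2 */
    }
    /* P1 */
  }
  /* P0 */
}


P2's block does not declare k; resolves to the enclosing declaration at depth 1
k = 18


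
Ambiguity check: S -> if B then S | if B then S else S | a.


dangling else: 'if B then if B then a else a' parses two ways
Ambiguous


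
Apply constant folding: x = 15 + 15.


15 + 15 = 30 at compile time
Optimized: x = 30


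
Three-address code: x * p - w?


Break into single-operator statements:
t1 = x * p
t2 = t1 - w


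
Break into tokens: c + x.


Scan left to right, longest-match per lexeme
Tokens: ID(c), OP(+), ID(x)


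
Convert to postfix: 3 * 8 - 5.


Left to right (same or higher precedence on left)
Postfix: 3 8 * 5 -


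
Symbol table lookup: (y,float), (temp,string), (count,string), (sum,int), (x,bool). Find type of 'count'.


Lookup 'count' → type string


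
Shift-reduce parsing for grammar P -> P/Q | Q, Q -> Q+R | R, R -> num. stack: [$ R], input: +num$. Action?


'R' (not preceded by Q+) is the handle for Q -> R
Action: reduce (Q -> R)


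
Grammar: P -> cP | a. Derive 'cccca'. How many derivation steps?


Derivation: P => cP => ccP => cccP => ccccP => cccca
Steps: 5


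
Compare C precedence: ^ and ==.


'==' is equality (level 6); '^' is bitwise XOR (level 4)
Higher level binds tighter
'==' has higher precedence than '^'


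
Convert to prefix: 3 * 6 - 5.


left-to-right (same/higher precedence on left): tree is (- (* 3 6) 5)
Prefix: - * 3 6 5


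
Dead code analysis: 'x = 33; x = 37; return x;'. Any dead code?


first assignment to x is overwritten before any read
Dead: 'x = 33'


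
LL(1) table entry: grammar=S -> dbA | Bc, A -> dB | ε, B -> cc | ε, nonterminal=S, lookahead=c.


For [S, c]: 'c' ∈ FIRST(Bc)
Entry: S -> Bc


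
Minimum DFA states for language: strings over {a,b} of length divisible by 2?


Track length mod 2: states 0..1, accept at 0
Minimal DFA: 2 states


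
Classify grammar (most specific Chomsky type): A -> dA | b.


Right-linear: every RHS is a terminal or a terminal followed by one nonterminal
Classification: Type 3 (Regular)


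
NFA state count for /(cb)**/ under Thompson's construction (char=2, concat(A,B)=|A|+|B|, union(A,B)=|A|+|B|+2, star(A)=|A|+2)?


Syntax tree has 2 char leaf(s), 0 union(s), 2 star(s)
chars contribute 2×2 = 4; each union adds +2; each star adds +2
Total: 4 + 0 + 4 = 8 states


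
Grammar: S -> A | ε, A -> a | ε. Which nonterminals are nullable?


A nonterminal is nullable iff some alternative derives ε (directly, or every symbol in it is nullable)
Nullable: {A, S}


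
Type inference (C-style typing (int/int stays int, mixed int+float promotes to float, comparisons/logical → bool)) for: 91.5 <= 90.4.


Operand types: float <= float
Rule: comparison yields bool
Result type: bool


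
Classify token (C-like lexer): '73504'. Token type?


Pattern: digits only
Type: INTEGER_LITERAL


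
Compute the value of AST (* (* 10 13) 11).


Evaluate inner: (* 10 13) = 130
Evaluate root: (* 130 11) = 1430
Result: 1430


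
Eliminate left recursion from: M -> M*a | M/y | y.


Left-recursive alternatives: M*a, M/y; non-recursive: y
Introduce M': M -> yM', M' -> *aM' | /yM' | ε


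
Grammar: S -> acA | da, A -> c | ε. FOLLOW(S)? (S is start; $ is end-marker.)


$ ∈ FOLLOW(S). For each A -> αBβ: add FIRST(β)\{ε} to FOLLOW(B); if β nullable, add FOLLOW(A).
FOLLOW(S) = {$}


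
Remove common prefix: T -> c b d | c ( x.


Common prefix: 'c'
Factored: T -> c T', T' -> b d | ( x


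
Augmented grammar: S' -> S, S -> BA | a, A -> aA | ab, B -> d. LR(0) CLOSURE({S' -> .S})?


Start: S' -> .S
For each item with dot before a nonterminal B, add B -> .γ for every B-production
Closure: [S' -> .S, S -> .BA, S -> .a, B -> .d]


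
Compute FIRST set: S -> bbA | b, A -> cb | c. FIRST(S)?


Per alternative of S: FIRST(bbA) = {b}; FIRST(b) = {b}
FIRST(S) = {b}


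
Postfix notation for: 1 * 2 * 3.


Left to right (same or higher precedence on left)
Postfix: 1 2 * 3 *


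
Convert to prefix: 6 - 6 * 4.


'*' binds tighter: tree is (- 6 (* 6 4))
Prefix: - 6 * 6 4


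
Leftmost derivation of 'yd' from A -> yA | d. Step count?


Derivation: A => yA => yd
Steps: 2


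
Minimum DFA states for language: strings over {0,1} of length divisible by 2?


Track length mod 2: states 0..1, accept at 0
Minimal DFA: 2 states


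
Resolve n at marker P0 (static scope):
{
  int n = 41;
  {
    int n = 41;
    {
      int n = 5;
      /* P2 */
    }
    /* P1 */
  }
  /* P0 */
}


n declared in the same block as P0
n = 41


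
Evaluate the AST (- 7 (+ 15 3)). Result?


Evaluate inner: (+ 15 3) = 18
Evaluate root: (- 7 18) = -11
Result: -11


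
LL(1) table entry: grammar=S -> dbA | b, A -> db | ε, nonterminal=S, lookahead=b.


For [S, b]: 'b' ∈ FIRST(b)
Entry: S -> b


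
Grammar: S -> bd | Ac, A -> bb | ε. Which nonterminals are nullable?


A nonterminal is nullable iff some alternative derives ε (directly, or every symbol in it is nullable)
Nullable: {A}


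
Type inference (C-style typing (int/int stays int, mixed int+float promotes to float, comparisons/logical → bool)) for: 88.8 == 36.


Operand types: float == int
Rule: comparison yields bool
Result type: bool


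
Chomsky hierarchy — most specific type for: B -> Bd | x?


Left-linear: every RHS is a terminal or one nonterminal followed by a terminal
Classification: Type 3 (Regular)


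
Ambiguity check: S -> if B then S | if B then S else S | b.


dangling else: 'if B then if B then b else b' parses two ways
Ambiguous


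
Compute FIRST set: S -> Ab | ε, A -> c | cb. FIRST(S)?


Per alternative of S: FIRST(Ab) = {c}; FIRST(ε) = {ε}
FIRST(S) = {c, ε}


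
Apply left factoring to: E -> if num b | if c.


Common prefix: 'if'
Factored: E -> if E', E' -> num b | c


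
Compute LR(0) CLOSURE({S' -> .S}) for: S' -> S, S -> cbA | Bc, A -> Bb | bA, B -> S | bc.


Start: S' -> .S
For each item with dot before a nonterminal B, add B -> .γ for every B-production
Closure: [S' -> .S, S -> .cbA, S -> .Bc, B -> .S, B -> .bc]


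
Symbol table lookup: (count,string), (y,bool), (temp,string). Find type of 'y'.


Lookup 'y' → type bool


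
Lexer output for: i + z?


Scan left to right, longest-match per lexeme
Tokens: ID(i), OP(+), ID(z)


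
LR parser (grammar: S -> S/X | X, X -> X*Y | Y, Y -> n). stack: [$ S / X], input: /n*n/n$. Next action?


handle 'S/X' on top; lookahead ∈ FOLLOW(S) = {/, $}
Action: reduce (S -> S/X)


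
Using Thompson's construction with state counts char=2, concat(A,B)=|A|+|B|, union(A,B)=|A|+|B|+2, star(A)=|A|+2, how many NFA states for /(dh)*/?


Syntax tree has 2 char leaf(s), 0 union(s), 1 star(s)
chars contribute 2×2 = 4; each union adds +2; each star adds +2
Total: 4 + 0 + 2 = 6 states


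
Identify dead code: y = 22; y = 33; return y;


first assignment to y is overwritten before any read
Dead: 'y = 22'


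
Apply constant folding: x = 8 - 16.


8 - 16 = -8 at compile time
Optimized: x = -8


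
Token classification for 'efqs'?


Pattern: letter/underscore followed by alphanumerics, not a keyword
Type: IDENTIFIER


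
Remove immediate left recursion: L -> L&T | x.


Left-recursive alternatives: L&T; non-recursive: x
Introduce L': L -> xL', L' -> &TL' | ε


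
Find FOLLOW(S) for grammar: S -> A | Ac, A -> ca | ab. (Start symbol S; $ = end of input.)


$ ∈ FOLLOW(S). For each A -> αBβ: add FIRST(β)\{ε} to FOLLOW(B); if β nullable, add FOLLOW(A).
FOLLOW(S) = {$}


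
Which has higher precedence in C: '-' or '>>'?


'-' is additive (level 9); '>>' is shift (level 8)
Higher level binds tighter
'-' has higher precedence than '>>'


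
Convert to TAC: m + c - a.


Break into single-operator statements:
t1 = m + c
t2 = t1 - a


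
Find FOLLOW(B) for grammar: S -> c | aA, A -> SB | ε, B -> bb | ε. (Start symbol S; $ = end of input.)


$ ∈ FOLLOW(S). For each A -> αBβ: add FIRST(β)\{ε} to FOLLOW(B); if β nullable, add FOLLOW(A).
FOLLOW(B) = {$, b}


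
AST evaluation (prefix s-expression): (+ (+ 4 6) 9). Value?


Evaluate inner: (+ 4 6) = 10
Evaluate root: (+ 10 9) = 19
Result: 19


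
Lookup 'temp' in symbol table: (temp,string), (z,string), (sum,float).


Lookup 'temp' → type string


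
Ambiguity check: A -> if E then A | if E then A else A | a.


dangling else: 'if E then if E then a else a' parses two ways
Ambiguous


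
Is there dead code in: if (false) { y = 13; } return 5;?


condition is constant false, so the whole block is unreachable
Dead: 'if (false) { y = 13; }'


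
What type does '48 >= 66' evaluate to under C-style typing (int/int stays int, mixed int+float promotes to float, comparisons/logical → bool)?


Operand types: int >= int
Rule: comparison yields bool
Result type: bool


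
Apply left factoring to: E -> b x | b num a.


Common prefix: 'b'
Factored: E -> b E', E' -> x | num a


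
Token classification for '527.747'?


Pattern: digits with a decimal point
Type: FLOAT_LITERAL


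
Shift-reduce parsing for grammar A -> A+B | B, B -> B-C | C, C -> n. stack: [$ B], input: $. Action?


lookahead ∉ {-} so B won't extend; reduce A -> B
Action: reduce (A -> B)


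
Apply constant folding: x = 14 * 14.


14 * 14 = 196 at compile time
Optimized: x = 196


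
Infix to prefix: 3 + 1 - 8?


left-to-right (same/higher precedence on left): tree is (- (+ 3 1) 8)
Prefix: - + 3 1 8


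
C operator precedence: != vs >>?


'>>' is shift (level 8); '!=' is equality (level 6)
Higher level binds tighter
'>>' has higher precedence than '!='


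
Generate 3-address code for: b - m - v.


Break into single-operator statements:
t1 = b - m
t2 = t1 - v


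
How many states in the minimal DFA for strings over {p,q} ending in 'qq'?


Track the longest suffix of input matching a prefix of 'qq': 3 classes (prefixes of length 0..2)
Minimal DFA: 3 states


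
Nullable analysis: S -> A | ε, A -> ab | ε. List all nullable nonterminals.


A nonterminal is nullable iff some alternative derives ε (directly, or every symbol in it is nullable)
Nullable: {A, S}


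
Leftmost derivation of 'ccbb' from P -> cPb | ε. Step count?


Derivation: P => cPb => ccPbb => ccbb
Steps: 3


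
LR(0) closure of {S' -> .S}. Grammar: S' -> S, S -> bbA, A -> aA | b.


Start: S' -> .S
For each item with dot before a nonterminal B, add B -> .γ for every B-production
Closure: [S' -> .S, S -> .bbA]


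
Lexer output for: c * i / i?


Scan left to right, longest-match per lexeme
Tokens: ID(c), OP(*), ID(i), OP(/), ID(i)


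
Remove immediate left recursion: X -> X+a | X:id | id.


Left-recursive alternatives: X+a, X:id; non-recursive: id
Introduce X': X -> idX', X' -> +aX' | :idX' | ε


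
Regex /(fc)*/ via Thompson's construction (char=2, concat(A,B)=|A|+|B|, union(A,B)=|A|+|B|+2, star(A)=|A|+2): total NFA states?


Syntax tree has 2 char leaf(s), 0 union(s), 1 star(s)
chars contribute 2×2 = 4; each union adds +2; each star adds +2
Total: 4 + 0 + 2 = 6 states


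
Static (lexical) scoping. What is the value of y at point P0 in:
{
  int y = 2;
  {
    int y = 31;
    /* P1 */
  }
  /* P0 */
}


y declared in the same block as P0
y = 2


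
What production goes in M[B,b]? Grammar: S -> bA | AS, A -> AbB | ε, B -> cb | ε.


For [B, b]: ε is nullable and 'b' ∈ FOLLOW(B)
Entry: B -> ε


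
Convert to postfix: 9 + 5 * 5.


* has higher precedence, evaluate 5*5 first
Postfix: 9 5 5 * +


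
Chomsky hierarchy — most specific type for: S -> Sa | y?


Left-linear: every RHS is a terminal or one nonterminal followed by a terminal
Classification: Type 3 (Regular)


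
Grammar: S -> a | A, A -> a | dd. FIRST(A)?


Per alternative of A: FIRST(a) = {a}; FIRST(dd) = {d}
FIRST(A) = {a, d}


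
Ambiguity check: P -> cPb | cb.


balanced c^n…b^n: each string has a unique parse
Unambiguous


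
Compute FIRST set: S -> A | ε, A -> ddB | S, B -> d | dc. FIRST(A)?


Per alternative of A: FIRST(ddB) = {d}; FIRST(S) = {d, ε}
FIRST(A) = {d, ε}


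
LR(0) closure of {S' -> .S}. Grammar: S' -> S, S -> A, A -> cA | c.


Start: S' -> .S
For each item with dot before a nonterminal B, add B -> .γ for every B-production
Closure: [S' -> .S, S -> .A, A -> .cA, A -> .c]


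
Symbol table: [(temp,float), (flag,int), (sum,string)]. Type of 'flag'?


Lookup 'flag' → type int


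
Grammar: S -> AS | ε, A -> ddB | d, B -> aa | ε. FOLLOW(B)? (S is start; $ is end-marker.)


$ ∈ FOLLOW(S). For each A -> αBβ: add FIRST(β)\{ε} to FOLLOW(B); if β nullable, add FOLLOW(A).
FOLLOW(B) = {$, d}


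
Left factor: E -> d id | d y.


Common prefix: 'd'
Factored: E -> d E', E' -> id | y


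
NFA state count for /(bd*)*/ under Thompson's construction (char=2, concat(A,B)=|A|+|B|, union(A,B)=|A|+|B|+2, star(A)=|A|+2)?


Syntax tree has 2 char leaf(s), 0 union(s), 2 star(s)
chars contribute 2×2 = 4; each union adds +2; each star adds +2
Total: 4 + 0 + 4 = 8 states


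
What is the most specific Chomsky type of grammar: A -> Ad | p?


Left-linear: every RHS is a terminal or one nonterminal followed by a terminal
Classification: Type 3 (Regular)


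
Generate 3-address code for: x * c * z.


Break into single-operator statements:
t1 = x * c
t2 = t1 * z


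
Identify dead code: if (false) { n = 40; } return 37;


condition is constant false, so the whole block is unreachable
Dead: 'if (false) { n = 40; }'


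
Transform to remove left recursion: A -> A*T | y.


Left-recursive alternatives: A*T; non-recursive: y
Introduce A': A -> yA', A' -> *TA' | ε


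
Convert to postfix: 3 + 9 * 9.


* has higher precedence, evaluate 9*9 first
Postfix: 3 9 9 * +


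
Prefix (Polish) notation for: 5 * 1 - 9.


left-to-right (same/higher precedence on left): tree is (- (* 5 1) 9)
Prefix: - * 5 1 9


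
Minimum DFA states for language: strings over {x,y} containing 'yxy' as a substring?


KMP-style automaton: 3 progress states + 1 absorbing accept = 4
Minimal DFA: 4 states


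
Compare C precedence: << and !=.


'<<' is shift (level 8); '!=' is equality (level 6)
Higher level binds tighter
'<<' has higher precedence than '!='


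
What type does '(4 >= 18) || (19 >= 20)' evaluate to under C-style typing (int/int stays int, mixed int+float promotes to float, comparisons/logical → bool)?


Operand types: bool || bool
Rule: logical operators take bool operands and yield bool
Result type: bool


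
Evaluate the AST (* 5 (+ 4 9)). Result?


Evaluate inner: (+ 4 9) = 13
Evaluate root: (* 5 13) = 65
Result: 65


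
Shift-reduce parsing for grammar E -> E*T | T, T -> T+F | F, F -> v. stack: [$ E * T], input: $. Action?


handle 'E*T' on top; lookahead ∈ FOLLOW(E) = {*, $}
Action: reduce (E -> E*T)


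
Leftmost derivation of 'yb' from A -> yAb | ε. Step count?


Derivation: A => yAb => yb
Steps: 2


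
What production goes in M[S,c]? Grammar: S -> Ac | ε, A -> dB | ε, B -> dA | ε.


For [S, c]: 'c' ∈ FIRST(Ac)
Entry: S -> Ac


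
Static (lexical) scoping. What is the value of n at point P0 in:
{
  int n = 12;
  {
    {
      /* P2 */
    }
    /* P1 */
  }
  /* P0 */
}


n declared in the same block as P0
n = 12


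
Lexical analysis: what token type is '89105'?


Pattern: digits only
Type: INTEGER_LITERAL


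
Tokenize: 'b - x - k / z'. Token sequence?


Scan left to right, longest-match per lexeme
Tokens: ID(b), OP(-), ID(x), OP(-), ID(k), OP(/), ID(z)


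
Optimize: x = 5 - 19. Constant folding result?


5 - 19 = -14 at compile time
Optimized: x = -14


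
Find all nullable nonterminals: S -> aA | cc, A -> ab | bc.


A nonterminal is nullable iff some alternative derives ε (directly, or every symbol in it is nullable)
Nullable: {}


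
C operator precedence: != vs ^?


'!=' is equality (level 6); '^' is bitwise XOR (level 4)
Higher level binds tighter
'!=' has higher precedence than '^'


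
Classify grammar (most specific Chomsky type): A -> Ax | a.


Left-linear: every RHS is a terminal or one nonterminal followed by a terminal
Classification: Type 3 (Regular)


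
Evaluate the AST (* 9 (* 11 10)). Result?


Evaluate inner: (* 11 10) = 110
Evaluate root: (* 9 110) = 990
Result: 990


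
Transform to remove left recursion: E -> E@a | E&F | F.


Left-recursive alternatives: E@a, E&F; non-recursive: F
Introduce E': E -> FE', E' -> @aE' | &FE' | ε


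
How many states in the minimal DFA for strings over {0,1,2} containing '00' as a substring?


KMP-style automaton: 2 progress states + 1 absorbing accept = 3
Minimal DFA: 3 states


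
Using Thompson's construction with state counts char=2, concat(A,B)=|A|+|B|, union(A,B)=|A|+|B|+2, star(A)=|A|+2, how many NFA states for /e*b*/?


Syntax tree has 2 char leaf(s), 0 union(s), 2 star(s)
chars contribute 2×2 = 4; each union adds +2; each star adds +2
Total: 4 + 0 + 4 = 8 states


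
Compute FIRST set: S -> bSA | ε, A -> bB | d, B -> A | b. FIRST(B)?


Per alternative of B: FIRST(A) = {b, d}; FIRST(b) = {b}
FIRST(B) = {b, d}


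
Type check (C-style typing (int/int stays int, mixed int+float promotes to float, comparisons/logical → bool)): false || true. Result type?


Operand types: bool || bool
Rule: logical operators take bool operands and yield bool
Result type: bool


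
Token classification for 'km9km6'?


Pattern: letter/underscore followed by alphanumerics, not a keyword
Type: IDENTIFIER


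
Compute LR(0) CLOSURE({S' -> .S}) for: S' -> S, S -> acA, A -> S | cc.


Start: S' -> .S
For each item with dot before a nonterminal B, add B -> .γ for every B-production
Closure: [S' -> .S, S -> .acA]
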